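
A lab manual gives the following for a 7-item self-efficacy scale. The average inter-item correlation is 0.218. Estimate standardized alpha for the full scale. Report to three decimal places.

α = 0.661

Standardized α = k·r̄ / (1 + (k−1)·r̄) = 7 × 0.218 / (1 + 6 × 0.218)
  = 1.5260 / 2.3080 = 0.661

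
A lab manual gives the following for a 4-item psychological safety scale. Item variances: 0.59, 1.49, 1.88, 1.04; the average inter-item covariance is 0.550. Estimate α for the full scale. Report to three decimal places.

Σσ²ᵢ = 0.59 + 1.49 + 1.88 + 1.04 = 5.00
Sum of the 6 distinct covariances = 6 × 0.550 = 3.300
total variance = Σσ²ᵢ + 2·Σcov = 5.00 + 2 × 3.300 = 11.600
α = (4/3)·(1 − 5.00/11.600) = 0.759

α = 0.759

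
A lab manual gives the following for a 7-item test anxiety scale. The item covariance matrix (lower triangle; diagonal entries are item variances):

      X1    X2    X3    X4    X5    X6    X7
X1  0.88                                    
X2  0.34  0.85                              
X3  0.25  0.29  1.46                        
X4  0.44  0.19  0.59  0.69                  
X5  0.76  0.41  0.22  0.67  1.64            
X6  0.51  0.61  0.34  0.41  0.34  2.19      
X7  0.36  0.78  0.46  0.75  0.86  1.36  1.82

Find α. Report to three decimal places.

α = 0.813

ΣVar(i) = 0.88 + 0.85 + 1.46 + 0.69 + 1.64 + 2.19 + 1.82 = 9.53
Σ_{i<j} σ_ij = 10.94
σ²_T = 9.53 + 2 × 10.94 = 31.41
α = (k/(k−1))·(1 − ΣVar(i)/σ²_T) = (7/6)·(1 − 9.53/31.41) = 0.813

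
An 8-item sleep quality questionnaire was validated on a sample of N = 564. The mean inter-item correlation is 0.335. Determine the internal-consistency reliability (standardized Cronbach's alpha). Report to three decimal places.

standardized Cronbach's alpha = 0.801

Standardized α = k·r̄ / (1 + (k−1)·r̄) = 8 × 0.335 / (1 + 7 × 0.335)
  = 2.6800 / 3.3450 = 0.801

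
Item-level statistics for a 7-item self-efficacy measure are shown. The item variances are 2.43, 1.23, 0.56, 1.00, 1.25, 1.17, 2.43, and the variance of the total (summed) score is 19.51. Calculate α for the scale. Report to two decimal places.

Σσᵢ² = 2.43 + 1.23 + 0.56 + 1.00 + 1.25 + 1.17 + 2.43 = 10.07
α = (k/(k−1))·(1 − Σσᵢ²/total variance) = (7/6)·(1 − 10.07/19.51) = 0.56

α = 0.56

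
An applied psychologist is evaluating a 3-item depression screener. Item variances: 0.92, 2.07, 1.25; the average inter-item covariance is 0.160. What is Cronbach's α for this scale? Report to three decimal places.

ΣVar(i) = 0.92 + 2.07 + 1.25 = 4.24
Sum of the 3 distinct covariances = 3 × 0.160 = 0.480
total variance = ΣVar(i) + 2·Σcov = 4.24 + 2 × 0.480 = 5.200
α = (3/2)·(1 − 4.24/5.200) = 0.277

Cronbach's α = 0.277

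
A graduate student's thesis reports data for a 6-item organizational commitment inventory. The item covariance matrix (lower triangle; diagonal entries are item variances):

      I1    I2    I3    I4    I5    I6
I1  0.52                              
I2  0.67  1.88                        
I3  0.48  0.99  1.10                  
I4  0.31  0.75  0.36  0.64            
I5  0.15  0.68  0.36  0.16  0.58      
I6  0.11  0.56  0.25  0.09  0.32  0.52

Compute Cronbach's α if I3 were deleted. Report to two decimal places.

Cronbach's α = 0.81

Remaining items: I1, I2, I4, I5, I6 (k = 5).
sum of item variances = 0.52 + 1.88 + 0.64 + 0.58 + 0.52 = 4.14
σ²_T = 4.14 + 2 × 3.80 = 11.74
α (item deleted) = (5/4)·(1 − 4.14/11.74) = 0.81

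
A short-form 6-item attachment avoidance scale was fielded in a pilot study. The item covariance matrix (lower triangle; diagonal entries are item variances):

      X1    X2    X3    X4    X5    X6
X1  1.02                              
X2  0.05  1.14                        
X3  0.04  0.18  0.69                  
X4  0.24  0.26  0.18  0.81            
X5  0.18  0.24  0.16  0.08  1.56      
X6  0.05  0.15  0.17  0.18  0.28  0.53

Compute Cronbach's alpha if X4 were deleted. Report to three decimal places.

Remaining items: X1, X2, X3, X5, X6 (k = 5).
Σσ²ᵢ = 1.02 + 1.14 + 0.69 + 1.56 + 0.53 = 4.94
σ²_T = 4.94 + 2 × 1.50 = 7.94
α (item deleted) = (5/4)·(1 − 4.94/7.94) = 0.472

Cronbach's alpha = 0.472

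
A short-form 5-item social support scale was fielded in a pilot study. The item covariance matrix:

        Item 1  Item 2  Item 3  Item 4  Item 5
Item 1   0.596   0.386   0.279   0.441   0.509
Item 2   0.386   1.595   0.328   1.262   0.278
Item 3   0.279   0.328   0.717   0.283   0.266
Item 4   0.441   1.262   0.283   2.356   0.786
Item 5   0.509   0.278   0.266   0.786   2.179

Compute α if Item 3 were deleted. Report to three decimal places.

Remaining items: Item 1, Item 2, Item 4, Item 5 (k = 4).
ΣVar(i) = 0.596 + 1.595 + 2.356 + 2.179 = 6.726
σ²_T = 6.726 + 2 × 3.662 = 14.050
α (item deleted) = (4/3)·(1 − 6.726/14.050) = 0.695

α = 0.695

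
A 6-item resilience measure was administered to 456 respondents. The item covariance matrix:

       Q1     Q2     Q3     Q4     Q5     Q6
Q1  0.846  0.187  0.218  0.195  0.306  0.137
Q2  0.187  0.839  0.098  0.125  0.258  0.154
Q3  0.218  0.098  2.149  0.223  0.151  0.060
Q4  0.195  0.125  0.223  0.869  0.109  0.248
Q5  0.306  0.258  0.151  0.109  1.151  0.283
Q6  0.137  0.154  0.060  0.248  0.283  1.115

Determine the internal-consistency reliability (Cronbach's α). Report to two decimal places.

α = 0.53

sum of item variances = 0.846 + 0.839 + 2.149 + 0.869 + 1.151 + 1.115 = 6.969
Sum of off-diagonal covariances = 2.752
total variance = 6.969 + 2 × 2.752 = 12.473
α = (k/(k−1))·(1 − sum of item variances/total variance) = (6/5)·(1 − 6.969/12.473) = 0.53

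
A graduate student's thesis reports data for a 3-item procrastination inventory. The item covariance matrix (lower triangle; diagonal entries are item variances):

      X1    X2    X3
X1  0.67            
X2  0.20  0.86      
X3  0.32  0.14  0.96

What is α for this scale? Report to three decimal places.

α = 0.520

ΣVar(i) = 0.67 + 0.86 + 0.96 = 2.49
Σ_{i<j} σ_ij = 0.66
σ²_total = 2.49 + 2 × 0.66 = 3.81
α = (k/(k−1))·(1 − ΣVar(i)/σ²_total) = (3/2)·(1 − 2.49/3.81) = 0.520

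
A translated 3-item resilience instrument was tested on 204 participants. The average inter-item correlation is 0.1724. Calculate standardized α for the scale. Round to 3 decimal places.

standardized α = 0.385

Standardized α = k·r̄ / (1 + (k−1)·r̄) = 3 × 0.1724 / (1 + 2 × 0.1724)
  = 0.5172 / 1.3448 = 0.385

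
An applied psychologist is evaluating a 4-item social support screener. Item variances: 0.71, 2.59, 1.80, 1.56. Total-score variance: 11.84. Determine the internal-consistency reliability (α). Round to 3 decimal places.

α = 0.583

Σσ²ᵢ = 0.71 + 2.59 + 1.80 + 1.56 = 6.66
α = (k/(k−1))·(1 − Σσ²ᵢ/Var(T)) = (4/3)·(1 − 6.66/11.84) = 0.583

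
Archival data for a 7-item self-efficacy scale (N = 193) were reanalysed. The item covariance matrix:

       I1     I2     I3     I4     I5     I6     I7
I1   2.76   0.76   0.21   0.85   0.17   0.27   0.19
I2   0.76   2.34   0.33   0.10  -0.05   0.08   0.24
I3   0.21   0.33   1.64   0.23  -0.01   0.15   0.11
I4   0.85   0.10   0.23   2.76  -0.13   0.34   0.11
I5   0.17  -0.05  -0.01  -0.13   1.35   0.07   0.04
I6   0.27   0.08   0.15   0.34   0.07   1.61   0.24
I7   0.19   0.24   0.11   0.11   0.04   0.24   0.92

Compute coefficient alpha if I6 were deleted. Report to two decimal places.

coefficient alpha = 0.42

Remaining items: I1, I2, I3, I4, I5, I7 (k = 6).
Σσᵢ² = 2.76 + 2.34 + 1.64 + 2.76 + 1.35 + 0.92 = 11.77
σ²_T = 11.77 + 2 × 3.15 = 18.07
α (item deleted) = (6/5)·(1 − 11.77/18.07) = 0.42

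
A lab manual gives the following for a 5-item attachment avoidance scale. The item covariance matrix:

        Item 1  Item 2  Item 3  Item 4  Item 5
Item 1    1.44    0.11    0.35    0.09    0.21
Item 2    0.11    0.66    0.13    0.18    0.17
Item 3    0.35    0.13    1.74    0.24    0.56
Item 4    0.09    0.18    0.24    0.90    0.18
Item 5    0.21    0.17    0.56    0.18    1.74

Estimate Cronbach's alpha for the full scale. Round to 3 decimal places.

ΣVar(i) = 1.44 + 0.66 + 1.74 + 0.90 + 1.74 = 6.48
Σ_{i<j} σ_ij = 2.22
σ²_T = 6.48 + 2 × 2.22 = 10.92
α = (k/(k−1))·(1 − ΣVar(i)/σ²_T) = (5/4)·(1 − 6.48/10.92) = 0.508

Cronbach's alpha = 0.508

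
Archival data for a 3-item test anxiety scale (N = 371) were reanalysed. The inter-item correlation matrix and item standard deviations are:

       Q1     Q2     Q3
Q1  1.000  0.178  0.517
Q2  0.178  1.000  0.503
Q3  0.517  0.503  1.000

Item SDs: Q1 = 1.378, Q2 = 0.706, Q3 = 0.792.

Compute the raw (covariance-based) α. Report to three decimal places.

Σσ²ᵢ = 1.378² + 0.706² + 0.792² = 3.0246
Covariances σ_ij = r_ij · s_i · s_j:
  σ(Q1,Q2) = 0.178 × 1.378 × 0.706 = 0.1732
  σ(Q1,Q3) = 0.517 × 1.378 × 0.792 = 0.5642
  σ(Q2,Q3) = 0.503 × 0.706 × 0.792 = 0.2813
σ²_T = Σσ²ᵢ + 2·Σσ_ij = 3.0246 + 2 × 1.0187 = 5.0620
α = (3/2)·(1 − 3.0246/5.0620) = 0.604

α = 0.604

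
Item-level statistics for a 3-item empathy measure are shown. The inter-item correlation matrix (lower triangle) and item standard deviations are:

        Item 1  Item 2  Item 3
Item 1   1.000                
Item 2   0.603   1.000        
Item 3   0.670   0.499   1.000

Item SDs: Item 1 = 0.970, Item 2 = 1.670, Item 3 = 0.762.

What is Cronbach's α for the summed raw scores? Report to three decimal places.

Σσ²ᵢ = 0.970² + 1.670² + 0.762² = 4.3104
Covariances σ_ij = r_ij · s_i · s_j:
  σ(Item 1,Item 2) = 0.603 × 0.970 × 1.670 = 0.9768
  σ(Item 1,Item 3) = 0.670 × 0.970 × 0.762 = 0.4952
  σ(Item 2,Item 3) = 0.499 × 1.670 × 0.762 = 0.6350
σ²_T = Σσ²ᵢ + 2·Σσ_ij = 4.3104 + 2 × 2.1070 = 8.5244
α = (3/2)·(1 − 4.3104/8.5244) = 0.742

Cronbach's α = 0.742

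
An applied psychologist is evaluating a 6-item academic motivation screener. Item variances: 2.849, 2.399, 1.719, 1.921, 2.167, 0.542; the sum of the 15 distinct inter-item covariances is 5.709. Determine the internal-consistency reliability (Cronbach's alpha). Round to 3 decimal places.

Cronbach's alpha = 0.595

Σσᵢ² = 2.849 + 2.399 + 1.719 + 1.921 + 2.167 + 0.542 = 11.597
Sum of distinct covariances = 5.709
Var(T) = Σσᵢ² + 2·Σcov = 11.597 + 2 × 5.709 = 23.015
α = (6/5)·(1 − 11.597/23.015) = 0.595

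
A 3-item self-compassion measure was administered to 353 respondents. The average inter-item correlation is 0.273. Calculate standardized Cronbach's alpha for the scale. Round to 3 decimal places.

Standardized α = k·r̄ / (1 + (k−1)·r̄) = 3 × 0.273 / (1 + 2 × 0.273)
  = 0.8190 / 1.5460 = 0.530

standardized Cronbach's alpha = 0.530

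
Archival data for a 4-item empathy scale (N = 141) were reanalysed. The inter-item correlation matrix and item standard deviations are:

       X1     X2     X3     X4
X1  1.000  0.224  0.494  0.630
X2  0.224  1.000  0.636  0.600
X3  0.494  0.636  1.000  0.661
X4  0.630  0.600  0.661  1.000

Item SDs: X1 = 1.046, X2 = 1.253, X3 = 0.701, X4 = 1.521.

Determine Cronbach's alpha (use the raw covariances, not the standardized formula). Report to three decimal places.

Σσ²ᵢ = 1.046² + 1.253² + 0.701² + 1.521² = 5.4690
Covariances σ_ij = r_ij · s_i · s_j:
  σ(X1,X2) = 0.224 × 1.046 × 1.253 = 0.2936
  σ(X1,X3) = 0.494 × 1.046 × 0.701 = 0.3622
  σ(X1,X4) = 0.630 × 1.046 × 1.521 = 1.0023
  σ(X2,X3) = 0.636 × 1.253 × 0.701 = 0.5586
  σ(X2,X4) = 0.600 × 1.253 × 1.521 = 1.1435
  σ(X3,X4) = 0.661 × 0.701 × 1.521 = 0.7048
σ²_T = Σσ²ᵢ + 2·Σσ_ij = 5.4690 + 2 × 4.0650 = 13.5990
α = (4/3)·(1 − 5.4690/13.5990) = 0.797

α = 0.797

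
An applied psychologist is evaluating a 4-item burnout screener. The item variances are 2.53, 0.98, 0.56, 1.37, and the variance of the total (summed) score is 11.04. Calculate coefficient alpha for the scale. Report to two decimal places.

sum of item variances = 2.53 + 0.98 + 0.56 + 1.37 = 5.44
α = (k/(k−1))·(1 − sum of item variances/total variance) = (4/3)·(1 − 5.44/11.04) = 0.68

α = 0.68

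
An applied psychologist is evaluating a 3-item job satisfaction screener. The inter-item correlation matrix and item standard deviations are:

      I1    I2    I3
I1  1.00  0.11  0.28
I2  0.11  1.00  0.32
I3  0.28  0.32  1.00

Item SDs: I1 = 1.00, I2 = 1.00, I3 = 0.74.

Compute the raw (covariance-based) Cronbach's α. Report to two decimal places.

Σσ²ᵢ = 1.00² + 1.00² + 0.74² = 2.5476
Covariances σ_ij = r_ij · s_i · s_j:
  σ(I1,I2) = 0.11 × 1.00 × 1.00 = 0.1100
  σ(I1,I3) = 0.28 × 1.00 × 0.74 = 0.2072
  σ(I2,I3) = 0.32 × 1.00 × 0.74 = 0.2368
σ²_T = Σσ²ᵢ + 2·Σσ_ij = 2.5476 + 2 × 0.5540 = 3.6556
α = (3/2)·(1 − 2.5476/3.6556) = 0.45

Cronbach's α = 0.45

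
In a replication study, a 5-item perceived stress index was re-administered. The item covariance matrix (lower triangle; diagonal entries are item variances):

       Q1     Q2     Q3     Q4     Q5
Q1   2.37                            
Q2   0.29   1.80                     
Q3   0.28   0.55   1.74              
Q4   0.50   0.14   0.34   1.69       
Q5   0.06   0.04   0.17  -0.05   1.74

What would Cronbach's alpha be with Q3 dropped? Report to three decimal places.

α = 0.273

Remaining items: Q1, Q2, Q4, Q5 (k = 4).
Σσᵢ² = 2.37 + 1.80 + 1.69 + 1.74 = 7.60
σ²_total = 7.60 + 2 × 0.98 = 9.56
α (item deleted) = (4/3)·(1 − 7.60/9.56) = 0.273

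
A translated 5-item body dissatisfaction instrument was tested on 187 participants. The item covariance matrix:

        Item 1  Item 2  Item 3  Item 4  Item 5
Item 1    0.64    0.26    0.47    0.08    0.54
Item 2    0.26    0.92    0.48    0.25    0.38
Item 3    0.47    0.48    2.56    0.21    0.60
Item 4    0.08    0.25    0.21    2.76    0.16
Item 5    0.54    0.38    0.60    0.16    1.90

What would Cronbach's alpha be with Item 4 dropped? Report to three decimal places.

Remaining items: Item 1, Item 2, Item 3, Item 5 (k = 4).
Σσᵢ² = 0.64 + 0.92 + 2.56 + 1.90 = 6.02
total variance = 6.02 + 2 × 2.73 = 11.48
α (item deleted) = (4/3)·(1 − 6.02/11.48) = 0.634

Cronbach's alpha = 0.634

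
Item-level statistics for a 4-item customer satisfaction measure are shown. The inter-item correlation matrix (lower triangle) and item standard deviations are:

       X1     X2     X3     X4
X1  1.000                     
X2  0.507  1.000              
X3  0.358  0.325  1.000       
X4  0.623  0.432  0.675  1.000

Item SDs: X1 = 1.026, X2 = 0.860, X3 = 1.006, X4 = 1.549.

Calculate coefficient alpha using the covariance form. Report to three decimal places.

coefficient alpha = 0.784

Σσ²ᵢ = 1.026² + 0.860² + 1.006² + 1.549² = 5.2037
Covariances σ_ij = r_ij · s_i · s_j:
  σ(X1,X2) = 0.507 × 1.026 × 0.860 = 0.4474
  σ(X1,X3) = 0.358 × 1.026 × 1.006 = 0.3695
  σ(X1,X4) = 0.623 × 1.026 × 1.549 = 0.9901
  σ(X2,X3) = 0.325 × 0.860 × 1.006 = 0.2812
  σ(X2,X4) = 0.432 × 0.860 × 1.549 = 0.5755
  σ(X3,X4) = 0.675 × 1.006 × 1.549 = 1.0518
σ²_T = Σσ²ᵢ + 2·Σσ_ij = 5.2037 + 2 × 3.7155 = 12.6347
α = (4/3)·(1 − 5.2037/12.6347) = 0.784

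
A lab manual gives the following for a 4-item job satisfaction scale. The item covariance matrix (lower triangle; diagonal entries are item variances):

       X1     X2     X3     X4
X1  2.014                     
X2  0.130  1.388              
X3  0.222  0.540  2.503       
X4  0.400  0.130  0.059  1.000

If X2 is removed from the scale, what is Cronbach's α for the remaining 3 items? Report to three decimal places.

α = 0.297

Remaining items: X1, X3, X4 (k = 3).
Σσ²ᵢ = 2.014 + 2.503 + 1.000 = 5.517
Var(T) = 5.517 + 2 × 0.681 = 6.879
α (item deleted) = (3/2)·(1 − 5.517/6.879) = 0.297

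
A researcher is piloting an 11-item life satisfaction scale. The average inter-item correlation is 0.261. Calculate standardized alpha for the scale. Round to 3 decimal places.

standardized alpha = 0.795

Standardized α = k·r̄ / (1 + (k−1)·r̄) = 11 × 0.261 / (1 + 10 × 0.261)
  = 2.8710 / 3.6100 = 0.795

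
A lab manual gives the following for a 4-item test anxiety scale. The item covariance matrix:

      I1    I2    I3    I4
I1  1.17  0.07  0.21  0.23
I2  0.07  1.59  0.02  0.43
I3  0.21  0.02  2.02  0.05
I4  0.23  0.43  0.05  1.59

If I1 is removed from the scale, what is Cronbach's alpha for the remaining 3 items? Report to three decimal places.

α = 0.242

Remaining items: I2, I3, I4 (k = 3).
sum of item variances = 1.59 + 2.02 + 1.59 = 5.20
σ²_T = 5.20 + 2 × 0.50 = 6.20
α (item deleted) = (3/2)·(1 − 5.20/6.20) = 0.242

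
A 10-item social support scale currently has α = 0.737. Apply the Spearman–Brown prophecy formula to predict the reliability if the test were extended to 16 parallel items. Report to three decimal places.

predicted reliability = 0.818

Length factor m = 16/10 = 1.6000
α' = m·α / (1 + (m−1)·α)
   = 16/10 × 0.737 / (1 + (16/10 − 1) × 0.737)
   = 1.1792 / 1.4422 = 0.818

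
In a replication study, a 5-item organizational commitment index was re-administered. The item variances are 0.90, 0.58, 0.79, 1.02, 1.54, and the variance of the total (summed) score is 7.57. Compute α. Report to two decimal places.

α = 0.45

ΣVar(i) = 0.90 + 0.58 + 0.79 + 1.02 + 1.54 = 4.83
α = (k/(k−1))·(1 − ΣVar(i)/Var(T)) = (5/4)·(1 − 4.83/7.57) = 0.45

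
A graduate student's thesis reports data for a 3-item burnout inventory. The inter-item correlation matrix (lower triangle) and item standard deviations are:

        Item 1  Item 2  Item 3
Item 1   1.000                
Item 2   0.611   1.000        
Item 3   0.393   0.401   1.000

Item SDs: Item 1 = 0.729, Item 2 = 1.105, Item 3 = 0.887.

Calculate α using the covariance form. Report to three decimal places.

Σσ²ᵢ = 0.729² + 1.105² + 0.887² = 2.5392
Covariances σ_ij = r_ij · s_i · s_j:
  σ(Item 1,Item 2) = 0.611 × 0.729 × 1.105 = 0.4922
  σ(Item 1,Item 3) = 0.393 × 0.729 × 0.887 = 0.2541
  σ(Item 2,Item 3) = 0.401 × 1.105 × 0.887 = 0.3930
σ²_T = Σσ²ᵢ + 2·Σσ_ij = 2.5392 + 2 × 1.1393 = 4.8178
α = (3/2)·(1 − 2.5392/4.8178) = 0.709

α = 0.709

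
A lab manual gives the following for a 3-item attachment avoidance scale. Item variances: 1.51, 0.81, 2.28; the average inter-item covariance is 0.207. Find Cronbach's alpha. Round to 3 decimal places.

Σσᵢ² = 1.51 + 0.81 + 2.28 = 4.60
Sum of the 3 distinct covariances = 3 × 0.207 = 0.621
σ²_T = Σσᵢ² + 2·Σcov = 4.60 + 2 × 0.621 = 5.842
α = (3/2)·(1 − 4.60/5.842) = 0.319

α = 0.319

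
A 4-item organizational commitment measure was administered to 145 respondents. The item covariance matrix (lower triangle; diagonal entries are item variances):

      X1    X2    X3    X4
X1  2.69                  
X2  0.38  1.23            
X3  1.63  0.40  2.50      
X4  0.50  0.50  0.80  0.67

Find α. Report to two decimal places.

Σσᵢ² = 2.69 + 1.23 + 2.50 + 0.67 = 7.09
Sum of off-diagonal covariances = 4.21
σ²_total = 7.09 + 2 × 4.21 = 15.51
α = (k/(k−1))·(1 − Σσᵢ²/σ²_total) = (4/3)·(1 − 7.09/15.51) = 0.72

α = 0.72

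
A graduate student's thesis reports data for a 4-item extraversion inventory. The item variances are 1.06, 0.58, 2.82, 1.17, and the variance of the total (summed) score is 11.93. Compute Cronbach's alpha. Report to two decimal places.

α = 0.70

sum of item variances = 1.06 + 0.58 + 2.82 + 1.17 = 5.63
α = (k/(k−1))·(1 − sum of item variances/σ²_T) = (4/3)·(1 − 5.63/11.93) = 0.70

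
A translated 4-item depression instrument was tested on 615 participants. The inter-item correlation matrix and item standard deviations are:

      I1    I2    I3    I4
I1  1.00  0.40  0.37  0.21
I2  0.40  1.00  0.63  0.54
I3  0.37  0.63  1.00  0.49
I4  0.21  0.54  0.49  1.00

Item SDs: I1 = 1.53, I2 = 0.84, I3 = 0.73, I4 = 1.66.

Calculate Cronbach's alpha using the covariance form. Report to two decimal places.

Cronbach's alpha = 0.67

Σσ²ᵢ = 1.53² + 0.84² + 0.73² + 1.66² = 6.3350
Covariances σ_ij = r_ij · s_i · s_j:
  σ(I1,I2) = 0.40 × 1.53 × 0.84 = 0.5141
  σ(I1,I3) = 0.37 × 1.53 × 0.73 = 0.4133
  σ(I1,I4) = 0.21 × 1.53 × 1.66 = 0.5334
  σ(I2,I3) = 0.63 × 0.84 × 0.73 = 0.3863
  σ(I2,I4) = 0.54 × 0.84 × 1.66 = 0.7530
  σ(I3,I4) = 0.49 × 0.73 × 1.66 = 0.5938
σ²_T = Σσ²ᵢ + 2·Σσ_ij = 6.3350 + 2 × 3.1939 = 12.7228
α = (4/3)·(1 − 6.3350/12.7228) = 0.67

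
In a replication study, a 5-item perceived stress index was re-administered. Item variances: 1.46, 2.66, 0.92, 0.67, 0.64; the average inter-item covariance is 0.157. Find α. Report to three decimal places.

α = 0.414

sum of item variances = 1.46 + 2.66 + 0.92 + 0.67 + 0.64 = 6.35
Sum of the 10 distinct covariances = 10 × 0.157 = 1.570
total variance = sum of item variances + 2·Σcov = 6.35 + 2 × 1.570 = 9.490
α = (5/4)·(1 − 6.35/9.490) = 0.414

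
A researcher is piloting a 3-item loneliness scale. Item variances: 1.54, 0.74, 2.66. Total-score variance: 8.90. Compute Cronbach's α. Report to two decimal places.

ΣVar(i) = 1.54 + 0.74 + 2.66 = 4.94
α = (k/(k−1))·(1 − ΣVar(i)/total variance) = (3/2)·(1 − 4.94/8.90) = 0.67

Cronbach's α = 0.67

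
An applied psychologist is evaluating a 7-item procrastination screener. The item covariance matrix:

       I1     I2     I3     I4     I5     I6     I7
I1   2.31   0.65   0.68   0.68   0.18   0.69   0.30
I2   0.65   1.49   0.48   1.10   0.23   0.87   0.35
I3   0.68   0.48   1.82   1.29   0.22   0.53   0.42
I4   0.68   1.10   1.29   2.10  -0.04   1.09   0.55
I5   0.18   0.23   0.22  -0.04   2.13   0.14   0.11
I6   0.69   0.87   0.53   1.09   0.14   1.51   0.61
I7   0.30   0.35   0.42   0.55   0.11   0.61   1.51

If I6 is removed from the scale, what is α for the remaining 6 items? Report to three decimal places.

Remaining items: I1, I2, I3, I4, I5, I7 (k = 6).
Σσᵢ² = 2.31 + 1.49 + 1.82 + 2.10 + 2.13 + 1.51 = 11.36
total variance = 11.36 + 2 × 7.20 = 25.76
α (item deleted) = (6/5)·(1 − 11.36/25.76) = 0.671

α = 0.671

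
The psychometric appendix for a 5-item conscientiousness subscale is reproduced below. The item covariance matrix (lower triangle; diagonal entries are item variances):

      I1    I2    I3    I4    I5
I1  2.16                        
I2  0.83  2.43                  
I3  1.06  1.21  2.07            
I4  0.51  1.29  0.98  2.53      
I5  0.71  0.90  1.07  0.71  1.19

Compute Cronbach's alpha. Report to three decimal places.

Σσᵢ² = 2.16 + 2.43 + 2.07 + 2.53 + 1.19 = 10.38
Sum of the distinct covariances = 9.27
σ²_T = 10.38 + 2 × 9.27 = 28.92
α = (k/(k−1))·(1 − Σσᵢ²/σ²_T) = (5/4)·(1 − 10.38/28.92) = 0.801

Cronbach's alpha = 0.801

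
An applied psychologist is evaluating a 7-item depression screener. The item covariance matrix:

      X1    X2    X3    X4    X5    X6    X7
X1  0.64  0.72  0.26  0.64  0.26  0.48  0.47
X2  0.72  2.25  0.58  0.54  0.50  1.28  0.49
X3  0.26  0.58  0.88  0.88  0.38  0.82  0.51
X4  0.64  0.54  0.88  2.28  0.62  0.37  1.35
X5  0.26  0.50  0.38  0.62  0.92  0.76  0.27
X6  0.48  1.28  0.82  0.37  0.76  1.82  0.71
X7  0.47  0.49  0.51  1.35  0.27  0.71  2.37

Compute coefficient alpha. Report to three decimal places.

ΣVar(i) = 0.64 + 2.25 + 0.88 + 2.28 + 0.92 + 1.82 + 2.37 = 11.16
Sum of off-diagonal covariances = 12.89
total variance = 11.16 + 2 × 12.89 = 36.94
α = (k/(k−1))·(1 − ΣVar(i)/total variance) = (7/6)·(1 − 11.16/36.94) = 0.814

α = 0.814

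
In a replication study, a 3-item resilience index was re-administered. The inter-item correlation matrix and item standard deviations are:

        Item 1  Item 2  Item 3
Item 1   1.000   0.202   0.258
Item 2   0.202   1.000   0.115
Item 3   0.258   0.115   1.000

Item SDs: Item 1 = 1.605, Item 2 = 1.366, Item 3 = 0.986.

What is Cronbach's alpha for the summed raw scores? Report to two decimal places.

Cronbach's alpha = 0.41

Σσ²ᵢ = 1.605² + 1.366² + 0.986² = 5.4142
Covariances σ_ij = r_ij · s_i · s_j:
  σ(Item 1,Item 2) = 0.202 × 1.605 × 1.366 = 0.4429
  σ(Item 1,Item 3) = 0.258 × 1.605 × 0.986 = 0.4083
  σ(Item 2,Item 3) = 0.115 × 1.366 × 0.986 = 0.1549
σ²_T = Σσ²ᵢ + 2·Σσ_ij = 5.4142 + 2 × 1.0061 = 7.4264
α = (3/2)·(1 − 5.4142/7.4264) = 0.41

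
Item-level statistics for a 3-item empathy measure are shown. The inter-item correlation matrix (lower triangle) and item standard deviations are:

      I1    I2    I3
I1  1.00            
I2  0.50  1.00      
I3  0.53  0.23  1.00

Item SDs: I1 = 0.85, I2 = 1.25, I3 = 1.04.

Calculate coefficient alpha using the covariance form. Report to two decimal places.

coefficient alpha = 0.65

Σσ²ᵢ = 0.85² + 1.25² + 1.04² = 3.3666
Covariances σ_ij = r_ij · s_i · s_j:
  σ(I1,I2) = 0.50 × 0.85 × 1.25 = 0.5312
  σ(I1,I3) = 0.53 × 0.85 × 1.04 = 0.4685
  σ(I2,I3) = 0.23 × 1.25 × 1.04 = 0.2990
σ²_T = Σσ²ᵢ + 2·Σσ_ij = 3.3666 + 2 × 1.2987 = 5.9640
α = (3/2)·(1 − 3.3666/5.9640) = 0.65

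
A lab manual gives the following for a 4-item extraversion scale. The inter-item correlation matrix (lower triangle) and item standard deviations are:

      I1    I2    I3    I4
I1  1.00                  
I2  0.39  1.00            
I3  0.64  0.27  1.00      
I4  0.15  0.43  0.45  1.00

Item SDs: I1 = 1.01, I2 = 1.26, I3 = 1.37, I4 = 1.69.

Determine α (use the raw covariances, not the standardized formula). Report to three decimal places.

α = 0.700

Σσ²ᵢ = 1.01² + 1.26² + 1.37² + 1.69² = 7.3407
Covariances σ_ij = r_ij · s_i · s_j:
  σ(I1,I2) = 0.39 × 1.01 × 1.26 = 0.4963
  σ(I1,I3) = 0.64 × 1.01 × 1.37 = 0.8856
  σ(I1,I4) = 0.15 × 1.01 × 1.69 = 0.2560
  σ(I2,I3) = 0.27 × 1.26 × 1.37 = 0.4661
  σ(I2,I4) = 0.43 × 1.26 × 1.69 = 0.9156
  σ(I3,I4) = 0.45 × 1.37 × 1.69 = 1.0419
σ²_T = Σσ²ᵢ + 2·Σσ_ij = 7.3407 + 2 × 4.0615 = 15.4637
α = (4/3)·(1 − 7.3407/15.4637) = 0.700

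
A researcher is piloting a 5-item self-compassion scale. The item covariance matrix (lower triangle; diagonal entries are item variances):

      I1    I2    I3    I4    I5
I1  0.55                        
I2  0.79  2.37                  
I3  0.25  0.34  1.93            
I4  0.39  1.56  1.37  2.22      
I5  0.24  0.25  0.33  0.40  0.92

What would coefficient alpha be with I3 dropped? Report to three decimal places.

Remaining items: I1, I2, I4, I5 (k = 4).
ΣVar(i) = 0.55 + 2.37 + 2.22 + 0.92 = 6.06
σ²_total = 6.06 + 2 × 3.63 = 13.32
α (item deleted) = (4/3)·(1 − 6.06/13.32) = 0.727

α = 0.727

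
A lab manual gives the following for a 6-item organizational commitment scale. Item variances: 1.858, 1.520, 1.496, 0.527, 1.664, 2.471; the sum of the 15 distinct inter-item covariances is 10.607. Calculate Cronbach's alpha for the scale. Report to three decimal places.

Σσ²ᵢ = 1.858 + 1.520 + 1.496 + 0.527 + 1.664 + 2.471 = 9.536
Sum of distinct covariances = 10.607
σ²_T = Σσ²ᵢ + 2·Σcov = 9.536 + 2 × 10.607 = 30.750
α = (6/5)·(1 − 9.536/30.750) = 0.828

α = 0.828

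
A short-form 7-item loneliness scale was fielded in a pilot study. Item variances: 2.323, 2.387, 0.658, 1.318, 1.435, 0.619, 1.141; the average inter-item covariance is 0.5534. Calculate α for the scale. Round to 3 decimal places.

Σσᵢ² = 2.323 + 2.387 + 0.658 + 1.318 + 1.435 + 0.619 + 1.141 = 9.881
Sum of the 21 distinct covariances = 21 × 0.5534 = 11.6214
σ²_T = Σσᵢ² + 2·Σcov = 9.881 + 2 × 11.6214 = 33.1238
α = (7/6)·(1 − 9.881/33.1238) = 0.819

α = 0.819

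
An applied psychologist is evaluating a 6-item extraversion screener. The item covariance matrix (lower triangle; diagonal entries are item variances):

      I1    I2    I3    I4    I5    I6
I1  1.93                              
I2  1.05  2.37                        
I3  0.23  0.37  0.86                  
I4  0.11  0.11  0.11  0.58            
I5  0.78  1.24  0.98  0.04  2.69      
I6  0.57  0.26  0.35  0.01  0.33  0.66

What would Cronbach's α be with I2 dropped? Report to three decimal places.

Remaining items: I1, I3, I4, I5, I6 (k = 5).
Σσ²ᵢ = 1.93 + 0.86 + 0.58 + 2.69 + 0.66 = 6.72
σ²_total = 6.72 + 2 × 3.51 = 13.74
α (item deleted) = (5/4)·(1 − 6.72/13.74) = 0.639

Cronbach's α = 0.639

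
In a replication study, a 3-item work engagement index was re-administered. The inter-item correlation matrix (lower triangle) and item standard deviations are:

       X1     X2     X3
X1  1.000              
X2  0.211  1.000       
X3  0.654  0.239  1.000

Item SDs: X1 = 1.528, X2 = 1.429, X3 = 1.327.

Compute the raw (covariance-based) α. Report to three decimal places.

α = 0.633

Σσ²ᵢ = 1.528² + 1.429² + 1.327² = 6.1378
Covariances σ_ij = r_ij · s_i · s_j:
  σ(X1,X2) = 0.211 × 1.528 × 1.429 = 0.4607
  σ(X1,X3) = 0.654 × 1.528 × 1.327 = 1.3261
  σ(X2,X3) = 0.239 × 1.429 × 1.327 = 0.4532
σ²_T = Σσ²ᵢ + 2·Σσ_ij = 6.1378 + 2 × 2.2400 = 10.6178
α = (3/2)·(1 − 6.1378/10.6178) = 0.633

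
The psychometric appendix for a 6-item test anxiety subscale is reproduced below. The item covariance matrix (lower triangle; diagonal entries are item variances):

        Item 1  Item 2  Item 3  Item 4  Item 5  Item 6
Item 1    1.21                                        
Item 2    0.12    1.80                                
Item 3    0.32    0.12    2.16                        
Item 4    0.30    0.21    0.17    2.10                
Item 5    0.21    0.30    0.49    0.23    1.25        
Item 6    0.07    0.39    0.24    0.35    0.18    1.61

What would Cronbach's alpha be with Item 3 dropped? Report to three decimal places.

Remaining items: Item 1, Item 2, Item 4, Item 5, Item 6 (k = 5).
Σσᵢ² = 1.21 + 1.80 + 2.10 + 1.25 + 1.61 = 7.97
σ²_total = 7.97 + 2 × 2.36 = 12.69
α (item deleted) = (5/4)·(1 − 7.97/12.69) = 0.465

Cronbach's alpha = 0.465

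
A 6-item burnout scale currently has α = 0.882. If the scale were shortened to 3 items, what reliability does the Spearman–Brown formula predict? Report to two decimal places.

predicted reliability = 0.79

Length factor m = 3/6 = 0.5000
α' = m·α / (1 − (1−m)·α)
   = 3/6 × 0.882 / (1 − (1 − 3/6) × 0.882)
   = 0.4410 / 0.5590 = 0.79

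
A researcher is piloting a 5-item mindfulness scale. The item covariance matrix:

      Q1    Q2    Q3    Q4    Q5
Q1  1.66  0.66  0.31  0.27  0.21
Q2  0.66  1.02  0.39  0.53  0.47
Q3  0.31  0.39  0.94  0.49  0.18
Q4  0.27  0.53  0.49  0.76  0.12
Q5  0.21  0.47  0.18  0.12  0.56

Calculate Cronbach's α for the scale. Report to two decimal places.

ΣVar(i) = 1.66 + 1.02 + 0.94 + 0.76 + 0.56 = 4.94
Σ_{i<j} σ_ij = 3.63
σ²_total = 4.94 + 2 × 3.63 = 12.20
α = (k/(k−1))·(1 − ΣVar(i)/σ²_total) = (5/4)·(1 − 4.94/12.20) = 0.74

α = 0.74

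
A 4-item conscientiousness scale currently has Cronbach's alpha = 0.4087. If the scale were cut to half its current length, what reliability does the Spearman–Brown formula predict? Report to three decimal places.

predicted reliability = 0.257

Length factor m = 1/2
α' = m·α / (1 − (1−m)·α)
   = 1/2 × 0.4087 / (1 − (1 − 1/2) × 0.4087)
   = 0.2044 / 0.7956 = 0.257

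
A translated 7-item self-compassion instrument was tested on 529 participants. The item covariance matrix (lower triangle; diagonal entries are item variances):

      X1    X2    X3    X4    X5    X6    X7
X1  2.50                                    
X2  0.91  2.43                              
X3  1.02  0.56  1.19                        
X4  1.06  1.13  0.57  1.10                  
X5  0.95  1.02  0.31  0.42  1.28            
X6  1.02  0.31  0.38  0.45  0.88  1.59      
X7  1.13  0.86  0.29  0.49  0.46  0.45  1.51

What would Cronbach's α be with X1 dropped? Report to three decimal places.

Remaining items: X2, X3, X4, X5, X6, X7 (k = 6).
ΣVar(i) = 2.43 + 1.19 + 1.10 + 1.28 + 1.59 + 1.51 = 9.10
Var(T) = 9.10 + 2 × 8.58 = 26.26
α (item deleted) = (6/5)·(1 − 9.10/26.26) = 0.784

α = 0.784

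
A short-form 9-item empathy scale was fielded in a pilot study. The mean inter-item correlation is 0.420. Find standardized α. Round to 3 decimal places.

α = 0.867

Standardized α = k·r̄ / (1 + (k−1)·r̄) = 9 × 0.420 / (1 + 8 × 0.420)
  = 3.7800 / 4.3600 = 0.867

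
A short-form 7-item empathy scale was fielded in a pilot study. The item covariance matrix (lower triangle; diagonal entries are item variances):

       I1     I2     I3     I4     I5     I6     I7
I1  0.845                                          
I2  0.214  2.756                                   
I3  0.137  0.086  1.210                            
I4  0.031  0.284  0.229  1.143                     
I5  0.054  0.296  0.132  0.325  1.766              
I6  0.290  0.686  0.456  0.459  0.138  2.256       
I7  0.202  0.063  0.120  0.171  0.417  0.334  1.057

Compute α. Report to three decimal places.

α = 0.562

ΣVar(i) = 0.845 + 2.756 + 1.210 + 1.143 + 1.766 + 2.256 + 1.057 = 11.033
Σ_{i<j} σ_ij = 5.124
σ²_T = 11.033 + 2 × 5.124 = 21.281
α = (k/(k−1))·(1 − ΣVar(i)/σ²_T) = (7/6)·(1 − 11.033/21.281) = 0.562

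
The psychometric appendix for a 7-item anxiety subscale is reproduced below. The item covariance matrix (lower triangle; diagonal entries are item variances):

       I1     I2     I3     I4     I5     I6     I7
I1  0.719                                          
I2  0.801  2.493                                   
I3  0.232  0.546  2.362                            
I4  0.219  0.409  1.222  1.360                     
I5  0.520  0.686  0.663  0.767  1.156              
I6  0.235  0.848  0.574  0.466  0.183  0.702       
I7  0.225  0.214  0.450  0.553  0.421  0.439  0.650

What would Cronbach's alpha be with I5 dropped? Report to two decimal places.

Remaining items: I1, I2, I3, I4, I6, I7 (k = 6).
sum of item variances = 0.719 + 2.493 + 2.362 + 1.360 + 0.702 + 0.650 = 8.286
σ²_T = 8.286 + 2 × 7.433 = 23.152
α (item deleted) = (6/5)·(1 − 8.286/23.152) = 0.77

α = 0.77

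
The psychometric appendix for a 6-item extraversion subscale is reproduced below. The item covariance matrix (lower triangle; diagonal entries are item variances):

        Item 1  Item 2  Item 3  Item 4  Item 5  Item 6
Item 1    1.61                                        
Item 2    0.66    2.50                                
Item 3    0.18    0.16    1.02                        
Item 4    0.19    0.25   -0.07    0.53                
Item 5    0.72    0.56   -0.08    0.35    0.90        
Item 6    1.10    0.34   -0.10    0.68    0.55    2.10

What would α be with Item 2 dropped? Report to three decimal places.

Remaining items: Item 1, Item 3, Item 4, Item 5, Item 6 (k = 5).
ΣVar(i) = 1.61 + 1.02 + 0.53 + 0.90 + 2.10 = 6.16
total variance = 6.16 + 2 × 3.52 = 13.20
α (item deleted) = (5/4)·(1 − 6.16/13.20) = 0.667

α = 0.667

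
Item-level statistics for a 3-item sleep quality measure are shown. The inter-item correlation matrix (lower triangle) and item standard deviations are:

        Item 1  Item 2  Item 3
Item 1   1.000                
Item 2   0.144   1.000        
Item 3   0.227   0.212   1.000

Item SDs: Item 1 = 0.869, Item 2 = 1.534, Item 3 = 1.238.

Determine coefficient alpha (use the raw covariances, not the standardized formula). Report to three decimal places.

coefficient alpha = 0.398

Σσ²ᵢ = 0.869² + 1.534² + 1.238² = 4.6410
Covariances σ_ij = r_ij · s_i · s_j:
  σ(Item 1,Item 2) = 0.144 × 0.869 × 1.534 = 0.1920
  σ(Item 1,Item 3) = 0.227 × 0.869 × 1.238 = 0.2442
  σ(Item 2,Item 3) = 0.212 × 1.534 × 1.238 = 0.4026
σ²_T = Σσ²ᵢ + 2·Σσ_ij = 4.6410 + 2 × 0.8388 = 6.3186
α = (3/2)·(1 − 4.6410/6.3186) = 0.398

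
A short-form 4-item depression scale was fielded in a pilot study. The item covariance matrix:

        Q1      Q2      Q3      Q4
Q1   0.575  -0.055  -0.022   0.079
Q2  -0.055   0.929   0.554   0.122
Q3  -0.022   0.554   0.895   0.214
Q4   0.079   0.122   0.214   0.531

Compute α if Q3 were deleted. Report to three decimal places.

α = 0.188

Remaining items: Q1, Q2, Q4 (k = 3).
ΣVar(i) = 0.575 + 0.929 + 0.531 = 2.035
σ²_T = 2.035 + 2 × 0.146 = 2.327
α (item deleted) = (3/2)·(1 − 2.035/2.327) = 0.188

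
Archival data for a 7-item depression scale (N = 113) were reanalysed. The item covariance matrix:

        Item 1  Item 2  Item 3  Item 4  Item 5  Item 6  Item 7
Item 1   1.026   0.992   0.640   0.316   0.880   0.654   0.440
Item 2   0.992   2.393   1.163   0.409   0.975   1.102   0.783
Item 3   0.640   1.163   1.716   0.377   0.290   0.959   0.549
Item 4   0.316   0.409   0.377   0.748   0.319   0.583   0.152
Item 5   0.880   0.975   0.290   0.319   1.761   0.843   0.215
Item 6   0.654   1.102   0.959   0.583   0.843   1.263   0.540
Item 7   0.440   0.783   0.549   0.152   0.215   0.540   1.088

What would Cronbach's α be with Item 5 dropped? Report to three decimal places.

Remaining items: Item 1, Item 2, Item 3, Item 4, Item 6, Item 7 (k = 6).
Σσᵢ² = 1.026 + 2.393 + 1.716 + 0.748 + 1.263 + 1.088 = 8.234
σ²_T = 8.234 + 2 × 9.659 = 27.552
α (item deleted) = (6/5)·(1 − 8.234/27.552) = 0.841

Cronbach's α = 0.841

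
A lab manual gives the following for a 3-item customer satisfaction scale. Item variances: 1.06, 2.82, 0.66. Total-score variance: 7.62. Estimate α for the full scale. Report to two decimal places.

Σσ²ᵢ = 1.06 + 2.82 + 0.66 = 4.54
α = (k/(k−1))·(1 − Σσ²ᵢ/σ²_total) = (3/2)·(1 − 4.54/7.62) = 0.61

α = 0.61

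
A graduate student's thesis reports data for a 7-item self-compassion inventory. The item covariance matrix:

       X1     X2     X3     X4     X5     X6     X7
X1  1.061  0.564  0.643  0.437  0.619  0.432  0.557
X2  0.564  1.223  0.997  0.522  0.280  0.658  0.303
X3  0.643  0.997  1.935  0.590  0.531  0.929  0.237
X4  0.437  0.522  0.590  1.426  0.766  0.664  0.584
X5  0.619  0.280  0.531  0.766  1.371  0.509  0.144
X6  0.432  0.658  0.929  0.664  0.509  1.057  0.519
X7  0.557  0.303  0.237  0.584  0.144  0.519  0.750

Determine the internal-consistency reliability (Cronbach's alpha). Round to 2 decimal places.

Cronbach's alpha = 0.84

Σσ²ᵢ = 1.061 + 1.223 + 1.935 + 1.426 + 1.371 + 1.057 + 0.750 = 8.823
Sum of off-diagonal covariances = 11.485
σ²_T = 8.823 + 2 × 11.485 = 31.793
α = (k/(k−1))·(1 − Σσ²ᵢ/σ²_T) = (7/6)·(1 − 8.823/31.793) = 0.84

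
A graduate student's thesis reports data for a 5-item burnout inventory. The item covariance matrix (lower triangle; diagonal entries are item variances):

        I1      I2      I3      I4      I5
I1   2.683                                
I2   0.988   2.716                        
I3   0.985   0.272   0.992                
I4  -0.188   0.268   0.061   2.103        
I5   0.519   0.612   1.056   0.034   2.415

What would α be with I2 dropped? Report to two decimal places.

Remaining items: I1, I3, I4, I5 (k = 4).
Σσᵢ² = 2.683 + 0.992 + 2.103 + 2.415 = 8.193
Var(T) = 8.193 + 2 × 2.467 = 13.127
α (item deleted) = (4/3)·(1 − 8.193/13.127) = 0.50

α = 0.50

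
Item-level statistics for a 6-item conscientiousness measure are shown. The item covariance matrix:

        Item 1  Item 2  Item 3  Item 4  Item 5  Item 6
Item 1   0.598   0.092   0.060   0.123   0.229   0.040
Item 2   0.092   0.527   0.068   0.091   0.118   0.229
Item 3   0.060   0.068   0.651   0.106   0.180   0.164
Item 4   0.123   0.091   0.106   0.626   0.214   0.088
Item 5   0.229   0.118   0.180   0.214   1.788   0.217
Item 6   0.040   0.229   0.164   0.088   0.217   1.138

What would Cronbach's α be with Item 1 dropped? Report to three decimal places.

α = 0.480

Remaining items: Item 2, Item 3, Item 4, Item 5, Item 6 (k = 5).
Σσᵢ² = 0.527 + 0.651 + 0.626 + 1.788 + 1.138 = 4.730
total variance = 4.730 + 2 × 1.475 = 7.680
α (item deleted) = (5/4)·(1 − 4.730/7.680) = 0.480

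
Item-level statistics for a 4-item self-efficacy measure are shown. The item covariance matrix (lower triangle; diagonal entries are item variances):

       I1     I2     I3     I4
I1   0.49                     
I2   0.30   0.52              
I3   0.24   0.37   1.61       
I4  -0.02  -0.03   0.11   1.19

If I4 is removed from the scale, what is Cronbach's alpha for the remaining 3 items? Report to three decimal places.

α = 0.615

Remaining items: I1, I2, I3 (k = 3).
Σσ²ᵢ = 0.49 + 0.52 + 1.61 = 2.62
σ²_total = 2.62 + 2 × 0.91 = 4.44
α (item deleted) = (3/2)·(1 − 2.62/4.44) = 0.615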